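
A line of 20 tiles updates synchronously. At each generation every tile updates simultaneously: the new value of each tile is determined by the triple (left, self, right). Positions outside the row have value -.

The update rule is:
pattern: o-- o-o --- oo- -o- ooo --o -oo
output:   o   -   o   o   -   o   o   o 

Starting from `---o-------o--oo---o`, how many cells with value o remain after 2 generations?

18

generation 1: ooo-ooooooo-ooooooo-
generation 2: ooo-ooooooo-oooooooo
count of o: 18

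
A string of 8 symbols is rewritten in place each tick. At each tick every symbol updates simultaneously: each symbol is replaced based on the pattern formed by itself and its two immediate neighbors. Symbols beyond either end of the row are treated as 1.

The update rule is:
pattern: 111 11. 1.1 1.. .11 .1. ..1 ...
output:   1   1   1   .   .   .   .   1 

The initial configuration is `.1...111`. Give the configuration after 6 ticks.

1..1..11
1......1
1.1111..
11.111..
111.11..
1111.1..

1111.1..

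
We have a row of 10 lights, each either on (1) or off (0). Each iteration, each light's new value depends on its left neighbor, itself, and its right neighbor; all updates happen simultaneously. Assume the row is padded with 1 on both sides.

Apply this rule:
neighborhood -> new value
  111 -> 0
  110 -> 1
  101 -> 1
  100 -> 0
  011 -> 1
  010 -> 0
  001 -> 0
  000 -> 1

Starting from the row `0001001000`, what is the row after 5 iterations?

0100000010
1001111001
1001001001
1000000001
1011111101

1011111101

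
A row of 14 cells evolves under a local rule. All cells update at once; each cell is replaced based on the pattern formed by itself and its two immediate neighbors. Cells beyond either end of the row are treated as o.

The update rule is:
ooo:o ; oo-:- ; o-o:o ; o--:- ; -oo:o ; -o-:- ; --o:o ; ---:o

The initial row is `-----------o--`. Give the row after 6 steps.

oooooo--oooooo

-oooooooooo--o
oooooooooo--oo
ooooooooo--ooo
oooooooo--oooo
ooooooo--ooooo
oooooo--oooooo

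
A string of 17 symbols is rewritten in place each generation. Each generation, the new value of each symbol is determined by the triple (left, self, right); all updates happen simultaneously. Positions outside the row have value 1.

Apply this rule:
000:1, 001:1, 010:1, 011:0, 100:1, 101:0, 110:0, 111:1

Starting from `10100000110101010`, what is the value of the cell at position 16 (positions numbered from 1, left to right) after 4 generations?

1

00111111000101010
11011110111101010
10001100011001010
01110011100111010
position 16 holds 1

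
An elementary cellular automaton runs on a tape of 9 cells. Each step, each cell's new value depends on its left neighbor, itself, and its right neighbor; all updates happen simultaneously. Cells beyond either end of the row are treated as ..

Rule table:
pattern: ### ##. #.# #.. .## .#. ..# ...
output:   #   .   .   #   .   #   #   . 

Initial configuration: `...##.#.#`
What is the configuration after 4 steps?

..#...#.#
.###.##.#
#.#.....#
#.##...##

#.##...##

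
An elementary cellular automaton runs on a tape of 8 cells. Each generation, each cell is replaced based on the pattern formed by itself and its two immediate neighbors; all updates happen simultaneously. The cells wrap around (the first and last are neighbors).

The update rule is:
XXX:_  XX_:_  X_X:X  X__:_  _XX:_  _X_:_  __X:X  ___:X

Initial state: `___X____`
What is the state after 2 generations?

generation 1: XXX__XXX
generation 2: ____X___

____X___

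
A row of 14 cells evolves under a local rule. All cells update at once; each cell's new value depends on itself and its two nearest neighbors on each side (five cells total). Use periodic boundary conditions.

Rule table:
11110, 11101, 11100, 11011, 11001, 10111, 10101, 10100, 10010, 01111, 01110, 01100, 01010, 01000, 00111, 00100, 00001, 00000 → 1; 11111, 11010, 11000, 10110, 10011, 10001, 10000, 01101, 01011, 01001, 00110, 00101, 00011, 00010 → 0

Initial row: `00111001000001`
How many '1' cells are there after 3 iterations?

00111111101101
00110001110001
00010001110001
count of 1: 5

5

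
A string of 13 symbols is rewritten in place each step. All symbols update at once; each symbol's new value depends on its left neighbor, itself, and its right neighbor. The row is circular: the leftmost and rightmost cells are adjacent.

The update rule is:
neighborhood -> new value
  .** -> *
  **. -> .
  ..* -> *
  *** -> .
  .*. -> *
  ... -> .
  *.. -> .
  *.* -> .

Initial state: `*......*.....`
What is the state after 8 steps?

*....**.....*

*.....**....*
.....**....**
....**....**.
...**....**..
..**....**...
.**....**....
**....**.....
*....**.....*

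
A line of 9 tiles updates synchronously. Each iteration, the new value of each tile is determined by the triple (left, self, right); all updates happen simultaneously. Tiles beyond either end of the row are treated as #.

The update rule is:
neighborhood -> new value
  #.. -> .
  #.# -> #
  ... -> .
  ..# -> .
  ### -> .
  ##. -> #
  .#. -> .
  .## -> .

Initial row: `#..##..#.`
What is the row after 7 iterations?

#........

iteration 1: #...#...#
iteration 2: #........
iteration 3: #........  (fixed point — unchanged through iteration 7)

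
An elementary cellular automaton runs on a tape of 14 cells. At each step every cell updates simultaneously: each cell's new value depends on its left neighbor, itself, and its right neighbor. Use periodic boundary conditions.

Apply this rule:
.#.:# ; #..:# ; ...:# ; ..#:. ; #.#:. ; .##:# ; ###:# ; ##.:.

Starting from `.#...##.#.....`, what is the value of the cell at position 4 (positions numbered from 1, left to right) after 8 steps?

.###.#..######
.##..##.#####.
.#.#.#..####.#
.#.#.##.###..#
.#.#.#..##.#.#
.#.#.##.#..#.#
.#.#.#..##.#.#  (repeats step 5; period 2)
step 8: .#.#.##.#..#.#
position 4 holds #

#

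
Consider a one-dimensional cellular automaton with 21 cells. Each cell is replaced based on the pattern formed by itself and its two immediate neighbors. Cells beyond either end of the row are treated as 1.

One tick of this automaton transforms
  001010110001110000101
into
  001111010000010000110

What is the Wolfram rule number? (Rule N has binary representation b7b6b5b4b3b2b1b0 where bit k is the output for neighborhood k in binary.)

position 12: 111 → 0  (bit 7 = 0)
position 7: 110 → 1  (bit 6 = 1)
position 3: 101 → 1  (bit 5 = 1)
position 0: 100 → 0  (bit 4 = 0)
position 6: 011 → 0  (bit 3 = 0)
position 2: 010 → 1  (bit 2 = 1)
position 1: 001 → 0  (bit 1 = 0)
position 9: 000 → 0  (bit 0 = 0)
bits b7..b0 = 01100100 = 100

100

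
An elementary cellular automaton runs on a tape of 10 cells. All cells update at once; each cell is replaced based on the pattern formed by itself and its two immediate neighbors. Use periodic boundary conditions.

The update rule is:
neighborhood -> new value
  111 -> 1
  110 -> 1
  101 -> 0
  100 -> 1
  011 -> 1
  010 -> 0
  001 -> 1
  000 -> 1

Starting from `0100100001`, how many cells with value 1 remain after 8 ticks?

0011011110
1111011111
1111011111  (fixed point — unchanged through tick 8)
count of 1: 9

9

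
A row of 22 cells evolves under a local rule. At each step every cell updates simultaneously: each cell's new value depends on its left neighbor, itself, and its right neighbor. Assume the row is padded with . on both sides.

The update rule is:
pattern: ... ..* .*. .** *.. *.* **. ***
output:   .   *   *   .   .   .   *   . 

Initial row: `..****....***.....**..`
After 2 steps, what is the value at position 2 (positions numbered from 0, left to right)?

.

.*...*...*..*....*.*..
**..**..**.**...**.*..
position 2 holds .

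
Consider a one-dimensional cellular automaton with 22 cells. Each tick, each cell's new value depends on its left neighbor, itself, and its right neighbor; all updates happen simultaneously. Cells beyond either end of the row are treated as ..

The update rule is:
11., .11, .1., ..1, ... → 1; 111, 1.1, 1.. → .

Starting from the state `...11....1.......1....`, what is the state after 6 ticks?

tick 1: 11111.1111.1111111.111
tick 2: 1...1.1..1.1.....1.1.1
tick 3: 1.111.1.11.1.11111.1.1
tick 4: 1.1.1.1.11.1.1...1.1.1
tick 5: 1.1.1.1.11.1.1.111.1.1
tick 6: 1.1.1.1.11.1.1.1.1.1.1

1.1.1.1.11.1.1.1.1.1.1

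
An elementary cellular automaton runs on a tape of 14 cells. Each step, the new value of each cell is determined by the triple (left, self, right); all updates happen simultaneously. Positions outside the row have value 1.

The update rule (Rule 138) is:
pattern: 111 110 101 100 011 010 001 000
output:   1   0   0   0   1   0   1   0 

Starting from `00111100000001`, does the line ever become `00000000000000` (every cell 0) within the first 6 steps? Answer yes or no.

01111000000011
01110000000111
01100000001111
01000000011111
00000000111111
00000001111111
step 6 is 00000001111111, still not uniform 0

no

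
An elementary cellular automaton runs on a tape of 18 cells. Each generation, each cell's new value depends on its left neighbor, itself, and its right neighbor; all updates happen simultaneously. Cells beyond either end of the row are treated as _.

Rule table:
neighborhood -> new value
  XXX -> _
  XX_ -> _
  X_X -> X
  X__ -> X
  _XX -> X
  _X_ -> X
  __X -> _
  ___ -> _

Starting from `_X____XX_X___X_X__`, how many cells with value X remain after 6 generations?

_XX___X_XXX__XXXX_
_X_X__XXX__X_X___X
_XXXX_X__X_XXXX__X
_X___XXX_XXX___X_X
_XX__X__XX__X__XXX
_X_X_XX_X_X_XX_X__
count of X: 9

9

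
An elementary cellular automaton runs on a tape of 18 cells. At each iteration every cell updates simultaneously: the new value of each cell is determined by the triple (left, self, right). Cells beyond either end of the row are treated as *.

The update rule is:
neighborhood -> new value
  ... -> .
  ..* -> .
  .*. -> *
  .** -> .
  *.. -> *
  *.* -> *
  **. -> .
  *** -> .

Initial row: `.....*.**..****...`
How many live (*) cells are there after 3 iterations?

7

iteration 1: *....**..*.....*..
iteration 2: .*.....*.**....**.
iteration 3: ***....**..*.....*
count of *: 7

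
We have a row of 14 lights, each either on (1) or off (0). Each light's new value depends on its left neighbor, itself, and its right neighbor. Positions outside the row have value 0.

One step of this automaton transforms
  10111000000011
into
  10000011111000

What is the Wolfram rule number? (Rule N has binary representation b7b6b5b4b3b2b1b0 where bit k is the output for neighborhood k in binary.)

position 3: 111 → 0  (bit 7 = 0)
position 4: 110 → 0  (bit 6 = 0)
position 1: 101 → 0  (bit 5 = 0)
position 5: 100 → 0  (bit 4 = 0)
position 2: 011 → 0  (bit 3 = 0)
position 0: 010 → 1  (bit 2 = 1)
position 11: 001 → 0  (bit 1 = 0)
position 6: 000 → 1  (bit 0 = 1)
bits b7..b0 = 00000101 = 5

5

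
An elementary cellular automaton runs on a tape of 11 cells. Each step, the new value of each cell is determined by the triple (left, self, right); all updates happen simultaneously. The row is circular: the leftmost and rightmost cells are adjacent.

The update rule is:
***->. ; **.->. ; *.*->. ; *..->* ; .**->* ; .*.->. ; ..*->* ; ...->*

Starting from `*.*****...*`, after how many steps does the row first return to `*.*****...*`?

22

step 1: ..*....****
step 2: **.*****...
step 3: *..*....***
step 4: .**.*****..
step 5: **..*....**
step 6: ..**.*****.
step 7: ***..*....*
step 8: ...**.*****
step 9: ****..*....
step 10: *...**.****
step 11: .****..*...
step 12: **...**.***
step 13: ..****..*..
step 14: ***...**.**
step 15: ...****..*.
step 16: ****...**.*
step 17: ....****..*
step 18: *****...**.
step 19: *....****..
step 20: .*****...**
step 21: .*....****.
step 22: *.*****...*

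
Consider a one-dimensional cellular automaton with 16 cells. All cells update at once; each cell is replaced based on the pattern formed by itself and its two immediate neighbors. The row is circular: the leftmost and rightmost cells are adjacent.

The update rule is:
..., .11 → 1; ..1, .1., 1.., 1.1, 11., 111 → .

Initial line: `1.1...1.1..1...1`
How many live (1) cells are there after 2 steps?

8

step 1: ....1........1.1
step 2: .11...111111....
count of 1: 8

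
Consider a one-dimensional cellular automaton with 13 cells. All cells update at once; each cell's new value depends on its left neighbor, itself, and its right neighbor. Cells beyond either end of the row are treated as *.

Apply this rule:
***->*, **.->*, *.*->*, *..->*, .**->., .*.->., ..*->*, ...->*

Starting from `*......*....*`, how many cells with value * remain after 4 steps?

12

step 1: *******.****.
step 2: ********.****
step 3: *********.***
step 4: **********.**
count of *: 12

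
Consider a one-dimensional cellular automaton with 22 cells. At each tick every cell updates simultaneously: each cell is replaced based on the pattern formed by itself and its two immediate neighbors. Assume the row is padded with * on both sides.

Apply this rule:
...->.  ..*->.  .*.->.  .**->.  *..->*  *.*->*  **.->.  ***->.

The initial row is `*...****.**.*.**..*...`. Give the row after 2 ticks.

*.*......*..*.*..*..*.

.*......*..*.*..*..*..
*.*......*..*.*..*..*.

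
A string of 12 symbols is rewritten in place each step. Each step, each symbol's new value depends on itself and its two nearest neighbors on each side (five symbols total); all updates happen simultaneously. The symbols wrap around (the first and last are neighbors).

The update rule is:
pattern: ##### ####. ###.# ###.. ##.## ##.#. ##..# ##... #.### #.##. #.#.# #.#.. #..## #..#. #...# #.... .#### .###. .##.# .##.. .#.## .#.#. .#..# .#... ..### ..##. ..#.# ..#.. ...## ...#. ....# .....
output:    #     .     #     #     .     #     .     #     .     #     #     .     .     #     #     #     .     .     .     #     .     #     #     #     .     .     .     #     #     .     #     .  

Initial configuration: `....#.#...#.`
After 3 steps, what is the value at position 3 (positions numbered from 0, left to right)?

#

step 1: #.#..#.##.##
step 2: ##.##..#....
step 3: ...##.######
position 3 holds #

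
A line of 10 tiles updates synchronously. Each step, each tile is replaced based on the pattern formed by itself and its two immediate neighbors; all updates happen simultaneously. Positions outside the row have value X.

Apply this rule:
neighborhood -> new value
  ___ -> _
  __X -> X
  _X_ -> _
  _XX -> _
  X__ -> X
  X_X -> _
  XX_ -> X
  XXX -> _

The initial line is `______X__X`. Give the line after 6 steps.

step 1: X____X_XX_
step 2: XX__X___X_
step 3: _XXX_X_X__
step 4: ___X____XX
step 5: X_X_X__X__
step 6: X____XX_XX

X____XX_XX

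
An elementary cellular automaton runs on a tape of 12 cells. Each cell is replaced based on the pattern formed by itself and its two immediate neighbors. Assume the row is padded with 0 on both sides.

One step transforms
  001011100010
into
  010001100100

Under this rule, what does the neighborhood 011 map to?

At position 4 the neighborhood is 011; the next row has 0 there.

0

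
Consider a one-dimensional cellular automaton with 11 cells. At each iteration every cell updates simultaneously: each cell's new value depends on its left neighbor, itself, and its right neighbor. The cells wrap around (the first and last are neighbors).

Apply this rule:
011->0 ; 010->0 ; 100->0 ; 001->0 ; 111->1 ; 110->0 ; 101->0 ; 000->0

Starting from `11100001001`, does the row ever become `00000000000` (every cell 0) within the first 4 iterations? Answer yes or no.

11000000000
00000000000
all cells are 0 at iteration 2

yes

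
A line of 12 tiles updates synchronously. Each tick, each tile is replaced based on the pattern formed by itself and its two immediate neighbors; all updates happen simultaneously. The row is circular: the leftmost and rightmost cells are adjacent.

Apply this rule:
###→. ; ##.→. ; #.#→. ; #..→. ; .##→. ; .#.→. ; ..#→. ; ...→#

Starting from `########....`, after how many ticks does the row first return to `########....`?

tick 1: .........##.
tick 2: ########....

2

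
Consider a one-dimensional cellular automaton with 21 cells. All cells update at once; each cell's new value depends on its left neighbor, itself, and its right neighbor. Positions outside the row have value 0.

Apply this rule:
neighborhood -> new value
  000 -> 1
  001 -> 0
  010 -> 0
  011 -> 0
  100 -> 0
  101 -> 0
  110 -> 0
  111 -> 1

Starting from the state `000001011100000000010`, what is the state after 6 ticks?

001110011100001110000

tick 1: 111100001001111111000
tick 2: 011001100000111110011
tick 3: 000000001110011100000
tick 4: 111111100100001001111
tick 5: 011111000001100000110
tick 6: 001110011100001110000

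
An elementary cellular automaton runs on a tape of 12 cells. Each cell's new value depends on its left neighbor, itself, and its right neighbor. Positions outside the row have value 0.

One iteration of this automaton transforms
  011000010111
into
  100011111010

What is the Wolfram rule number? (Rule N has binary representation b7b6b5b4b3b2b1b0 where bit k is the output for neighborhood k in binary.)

167

position 10: 111 → 1  (bit 7 = 1)
position 2: 110 → 0  (bit 6 = 0)
position 8: 101 → 1  (bit 5 = 1)
position 3: 100 → 0  (bit 4 = 0)
position 1: 011 → 0  (bit 3 = 0)
position 7: 010 → 1  (bit 2 = 1)
position 0: 001 → 1  (bit 1 = 1)
position 4: 000 → 1  (bit 0 = 1)
bits b7..b0 = 10100111 = 167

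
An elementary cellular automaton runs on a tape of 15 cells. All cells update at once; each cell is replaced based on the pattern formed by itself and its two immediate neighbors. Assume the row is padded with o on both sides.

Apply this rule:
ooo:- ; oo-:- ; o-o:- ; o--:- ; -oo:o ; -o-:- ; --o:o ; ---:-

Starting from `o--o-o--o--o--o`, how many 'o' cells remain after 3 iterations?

4

--o----o--o--oo
-o----o--o--oo-
-----o--o--oo--
count of o: 4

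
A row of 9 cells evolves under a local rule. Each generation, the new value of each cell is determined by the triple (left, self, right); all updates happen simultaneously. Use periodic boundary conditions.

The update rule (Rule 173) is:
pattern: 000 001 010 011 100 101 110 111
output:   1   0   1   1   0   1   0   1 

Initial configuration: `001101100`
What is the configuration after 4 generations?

111000111

101011001
011110001
111100101
111000111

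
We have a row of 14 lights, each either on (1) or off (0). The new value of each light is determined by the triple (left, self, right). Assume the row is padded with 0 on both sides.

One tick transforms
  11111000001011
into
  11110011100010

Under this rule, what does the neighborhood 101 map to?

At position 11 the neighborhood is 101; the next row has 0 there.

0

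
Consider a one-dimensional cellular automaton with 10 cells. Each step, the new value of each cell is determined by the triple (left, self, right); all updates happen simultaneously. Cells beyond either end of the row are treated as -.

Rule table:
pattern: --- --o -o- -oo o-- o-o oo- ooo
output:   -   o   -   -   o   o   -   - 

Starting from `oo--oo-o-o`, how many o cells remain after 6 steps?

5

step 1: --oo--o-o-
step 2: -o--oo-o-o
step 3: o-oo--o-o-
step 4: -o--oo-o-o  (repeats step 2; period 2)
step 6: -o--oo-o-o
count of o: 5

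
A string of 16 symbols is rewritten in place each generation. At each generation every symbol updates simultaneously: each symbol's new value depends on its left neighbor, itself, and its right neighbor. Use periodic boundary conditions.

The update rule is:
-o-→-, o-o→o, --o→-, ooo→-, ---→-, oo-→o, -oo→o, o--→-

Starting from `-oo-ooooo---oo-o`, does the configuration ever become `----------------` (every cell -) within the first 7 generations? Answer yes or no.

yes

ooooo---o---ooo-
o---o-------o-oo
o------------oo-
-------------ooo
-------------o-o
--------------o-
----------------
all cells are - at generation 7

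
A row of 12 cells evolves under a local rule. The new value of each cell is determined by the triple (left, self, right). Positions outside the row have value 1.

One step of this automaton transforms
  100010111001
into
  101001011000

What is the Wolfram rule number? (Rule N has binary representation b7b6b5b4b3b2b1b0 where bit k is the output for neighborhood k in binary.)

225

position 7: 111 → 1  (bit 7 = 1)
position 0: 110 → 1  (bit 6 = 1)
position 5: 101 → 1  (bit 5 = 1)
position 1: 100 → 0  (bit 4 = 0)
position 6: 011 → 0  (bit 3 = 0)
position 4: 010 → 0  (bit 2 = 0)
position 3: 001 → 0  (bit 1 = 0)
position 2: 000 → 1  (bit 0 = 1)
bits b7..b0 = 11100001 = 225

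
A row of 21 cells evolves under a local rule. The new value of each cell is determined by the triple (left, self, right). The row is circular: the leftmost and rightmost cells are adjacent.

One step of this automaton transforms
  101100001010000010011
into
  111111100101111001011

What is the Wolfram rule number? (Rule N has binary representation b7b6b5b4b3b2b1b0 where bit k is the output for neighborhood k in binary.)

249

position 20: 111 → 1  (bit 7 = 1)
position 0: 110 → 1  (bit 6 = 1)
position 1: 101 → 1  (bit 5 = 1)
position 4: 100 → 1  (bit 4 = 1)
position 2: 011 → 1  (bit 3 = 1)
position 8: 010 → 0  (bit 2 = 0)
position 7: 001 → 0  (bit 1 = 0)
position 5: 000 → 1  (bit 0 = 1)
bits b7..b0 = 11111001 = 249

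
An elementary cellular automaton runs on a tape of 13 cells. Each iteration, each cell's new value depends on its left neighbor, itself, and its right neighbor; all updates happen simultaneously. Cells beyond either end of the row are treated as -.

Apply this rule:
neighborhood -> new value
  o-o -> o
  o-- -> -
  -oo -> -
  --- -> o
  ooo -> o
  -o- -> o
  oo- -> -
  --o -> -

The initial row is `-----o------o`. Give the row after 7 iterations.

iteration 1: oooo-o-oooo-o
iteration 2: -oo-ooo-oo-oo
iteration 3: ---o-o-o--o--
iteration 4: oo-ooooo--o-o
iteration 5: --o-ooo---ooo
iteration 6: o-oo-o--o--o-
iteration 7: oo--oo--o--o-

oo--oo--o--o-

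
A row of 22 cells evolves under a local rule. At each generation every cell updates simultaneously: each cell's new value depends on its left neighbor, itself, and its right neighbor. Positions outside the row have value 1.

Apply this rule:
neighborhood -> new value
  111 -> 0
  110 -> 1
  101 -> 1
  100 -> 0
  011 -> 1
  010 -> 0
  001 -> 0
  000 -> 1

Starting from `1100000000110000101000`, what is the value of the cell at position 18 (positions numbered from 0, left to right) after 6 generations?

0101111110110110010010
1011000011111110000001
1111011010000010111101
0001111100111001100111
0101000100101001100100
1010010000010001100000
position 18 holds 0

0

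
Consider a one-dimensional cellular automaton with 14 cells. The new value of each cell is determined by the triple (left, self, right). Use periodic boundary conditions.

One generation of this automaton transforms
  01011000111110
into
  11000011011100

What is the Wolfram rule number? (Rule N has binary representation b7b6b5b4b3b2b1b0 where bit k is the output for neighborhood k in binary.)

135

position 9: 111 → 1  (bit 7 = 1)
position 4: 110 → 0  (bit 6 = 0)
position 2: 101 → 0  (bit 5 = 0)
position 5: 100 → 0  (bit 4 = 0)
position 3: 011 → 0  (bit 3 = 0)
position 1: 010 → 1  (bit 2 = 1)
position 0: 001 → 1  (bit 1 = 1)
position 6: 000 → 1  (bit 0 = 1)
bits b7..b0 = 10000111 = 135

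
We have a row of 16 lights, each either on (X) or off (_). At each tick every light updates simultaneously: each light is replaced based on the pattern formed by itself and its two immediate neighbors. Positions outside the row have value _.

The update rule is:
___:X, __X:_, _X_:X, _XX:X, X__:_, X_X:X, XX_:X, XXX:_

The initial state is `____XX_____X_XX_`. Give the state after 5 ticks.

XXXXXXXXXX_X__X_

tick 1: XXX_XX_XXX_XXXX_
tick 2: X_XXXXXX_XXX__X_
tick 3: XXX____XXX_X__X_
tick 4: X_X_XX_X_XXX__X_
tick 5: XXXXXXXXXX_X__X_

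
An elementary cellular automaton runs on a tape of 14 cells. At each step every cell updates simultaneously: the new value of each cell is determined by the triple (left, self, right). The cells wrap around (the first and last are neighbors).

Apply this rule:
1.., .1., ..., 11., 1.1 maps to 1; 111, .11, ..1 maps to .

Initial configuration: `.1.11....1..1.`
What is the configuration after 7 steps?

step 1: .11.1111.11.11
step 2: 1.11...11.11.1
step 3: 11.111..11.11.
step 4: .11..11..11.11
step 5: 1.11..11..11.1
step 6: 11.11..11..11.
step 7: .11.11..11..11

.11.11..11..11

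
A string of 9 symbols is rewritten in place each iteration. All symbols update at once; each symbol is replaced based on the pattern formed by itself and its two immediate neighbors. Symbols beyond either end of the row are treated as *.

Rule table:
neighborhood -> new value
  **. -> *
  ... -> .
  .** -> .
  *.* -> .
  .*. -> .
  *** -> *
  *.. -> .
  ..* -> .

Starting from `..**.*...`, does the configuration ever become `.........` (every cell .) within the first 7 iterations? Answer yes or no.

iteration 1: ...*.....
iteration 2: .........
all cells are . at iteration 2

yes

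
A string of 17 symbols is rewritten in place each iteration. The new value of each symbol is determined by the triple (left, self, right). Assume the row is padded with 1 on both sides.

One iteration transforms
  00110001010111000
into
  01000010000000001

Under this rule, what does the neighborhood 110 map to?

At position 3 the neighborhood is 110; the next row has 0 there.

0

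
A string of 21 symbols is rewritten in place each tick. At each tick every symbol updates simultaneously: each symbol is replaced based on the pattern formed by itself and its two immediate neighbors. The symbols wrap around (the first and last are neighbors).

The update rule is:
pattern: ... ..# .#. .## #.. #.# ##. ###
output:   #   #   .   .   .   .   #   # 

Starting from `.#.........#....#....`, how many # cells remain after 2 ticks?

#..########..###..###
#.#.#######.#.##.#.##
count of #: 15

15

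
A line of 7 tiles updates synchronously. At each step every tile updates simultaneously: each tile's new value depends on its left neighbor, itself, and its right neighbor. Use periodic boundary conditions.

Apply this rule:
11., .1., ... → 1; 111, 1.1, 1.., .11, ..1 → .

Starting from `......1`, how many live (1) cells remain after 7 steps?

.1111.1
....1.1
.11.1.1
..1.1.1
..1.1.1  (fixed point — unchanged through step 7)
count of 1: 3

3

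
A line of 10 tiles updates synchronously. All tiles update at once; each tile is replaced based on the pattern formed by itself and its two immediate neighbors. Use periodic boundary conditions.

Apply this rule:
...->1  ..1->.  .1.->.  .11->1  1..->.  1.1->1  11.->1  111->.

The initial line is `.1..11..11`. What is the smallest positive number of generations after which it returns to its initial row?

1...11..11
1.1.11..1.
.1.111...1
1.11.1.1..
.1111.1...
.1..11..11

6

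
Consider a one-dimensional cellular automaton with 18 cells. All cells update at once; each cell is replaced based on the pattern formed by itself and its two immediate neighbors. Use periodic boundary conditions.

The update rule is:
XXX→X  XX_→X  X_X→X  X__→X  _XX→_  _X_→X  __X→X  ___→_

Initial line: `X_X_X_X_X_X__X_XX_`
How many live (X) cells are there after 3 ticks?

17

XXXXXXXXXXXXXXX_XX
XXXXXXXXXXXXXXXX_X
XXXXXXXXXXXXXXXXX_
count of X: 17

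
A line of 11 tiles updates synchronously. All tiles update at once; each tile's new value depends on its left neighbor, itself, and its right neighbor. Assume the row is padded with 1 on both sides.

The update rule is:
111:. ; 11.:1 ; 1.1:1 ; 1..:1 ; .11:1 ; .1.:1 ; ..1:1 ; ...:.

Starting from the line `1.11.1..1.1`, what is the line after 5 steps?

step 1: 11111111111
step 2: ...........
step 3: 1.........1
step 4: 11.......11
step 5: .11.....11.

.11.....11.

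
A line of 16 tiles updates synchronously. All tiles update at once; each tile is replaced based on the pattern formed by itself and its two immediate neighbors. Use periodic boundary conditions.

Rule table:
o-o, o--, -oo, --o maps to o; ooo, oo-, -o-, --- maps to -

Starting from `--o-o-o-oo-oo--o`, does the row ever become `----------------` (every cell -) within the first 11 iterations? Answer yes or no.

no

oo-o-o-oo-oo-oo-
o-o-o-oo-oo-oo-o
-o-o-oo-oo-oo-oo
o-o-oo-oo-oo-oo-
-o-oo-oo-oo-oo-o
o-oo-oo-oo-oo-o-
-oo-oo-oo-oo-o-o
oo-oo-oo-oo-o-o-
o-oo-oo-oo-o-o-o
-oo-oo-oo-o-o-oo
oo-oo-oo-o-o-oo-
iteration 11 is oo-oo-oo-o-o-oo-, still not uniform -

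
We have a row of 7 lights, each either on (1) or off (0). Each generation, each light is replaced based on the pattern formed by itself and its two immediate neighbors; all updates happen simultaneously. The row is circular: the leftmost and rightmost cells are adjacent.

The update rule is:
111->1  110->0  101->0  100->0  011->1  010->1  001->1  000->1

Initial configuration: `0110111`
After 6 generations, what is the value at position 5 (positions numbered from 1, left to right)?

0100110
1101100
1001001
0011011
0110010
1100110
position 5 holds 1

1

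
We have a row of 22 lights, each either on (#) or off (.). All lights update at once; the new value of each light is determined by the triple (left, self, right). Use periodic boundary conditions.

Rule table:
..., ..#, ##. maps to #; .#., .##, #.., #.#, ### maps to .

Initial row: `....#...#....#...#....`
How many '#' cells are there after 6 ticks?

####..##..###..##..###
...#.#.#.#..#.#.#.#...
###........#........##
..#.#######..#######..
##........#.#......#.#
.#.#######....#####...
count of #: 13

13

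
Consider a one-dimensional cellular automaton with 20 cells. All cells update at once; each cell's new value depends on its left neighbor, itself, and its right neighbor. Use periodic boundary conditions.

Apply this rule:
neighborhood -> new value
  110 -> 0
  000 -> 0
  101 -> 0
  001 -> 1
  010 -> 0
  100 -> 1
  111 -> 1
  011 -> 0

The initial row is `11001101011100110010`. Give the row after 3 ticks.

tick 1: 00110000001011001100
tick 2: 01001000010000110010
tick 3: 10110100101001001101

10110100101001001101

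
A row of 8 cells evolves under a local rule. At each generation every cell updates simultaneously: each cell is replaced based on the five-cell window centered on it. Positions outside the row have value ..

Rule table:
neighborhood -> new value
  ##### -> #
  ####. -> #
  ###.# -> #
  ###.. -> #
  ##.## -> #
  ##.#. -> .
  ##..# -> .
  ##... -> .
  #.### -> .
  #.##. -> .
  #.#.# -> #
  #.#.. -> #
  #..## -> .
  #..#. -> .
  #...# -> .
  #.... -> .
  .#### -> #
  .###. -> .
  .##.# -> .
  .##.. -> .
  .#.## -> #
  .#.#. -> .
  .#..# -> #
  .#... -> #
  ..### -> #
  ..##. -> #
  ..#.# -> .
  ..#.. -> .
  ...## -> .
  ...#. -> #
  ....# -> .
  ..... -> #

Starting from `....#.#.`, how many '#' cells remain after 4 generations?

generation 1: ##.#..##
generation 2: #..##.#.
generation 3: .#.#..##
generation 4: #..##.#.
count of #: 4

4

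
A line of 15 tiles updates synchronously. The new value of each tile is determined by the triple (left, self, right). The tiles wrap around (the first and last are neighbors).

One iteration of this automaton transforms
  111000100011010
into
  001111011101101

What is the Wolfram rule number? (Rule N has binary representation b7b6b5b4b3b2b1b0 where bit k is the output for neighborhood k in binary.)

position 1: 111 → 0  (bit 7 = 0)
position 2: 110 → 1  (bit 6 = 1)
position 12: 101 → 1  (bit 5 = 1)
position 3: 100 → 1  (bit 4 = 1)
position 0: 011 → 0  (bit 3 = 0)
position 6: 010 → 0  (bit 2 = 0)
position 5: 001 → 1  (bit 1 = 1)
position 4: 000 → 1  (bit 0 = 1)
bits b7..b0 = 01110011 = 115

115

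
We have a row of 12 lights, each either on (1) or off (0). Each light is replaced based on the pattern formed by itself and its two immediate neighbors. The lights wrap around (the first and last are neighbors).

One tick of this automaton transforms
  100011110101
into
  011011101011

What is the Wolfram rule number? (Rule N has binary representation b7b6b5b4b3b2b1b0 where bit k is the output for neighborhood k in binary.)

185

position 5: 111 → 1  (bit 7 = 1)
position 0: 110 → 0  (bit 6 = 0)
position 8: 101 → 1  (bit 5 = 1)
position 1: 100 → 1  (bit 4 = 1)
position 4: 011 → 1  (bit 3 = 1)
position 9: 010 → 0  (bit 2 = 0)
position 3: 001 → 0  (bit 1 = 0)
position 2: 000 → 1  (bit 0 = 1)
bits b7..b0 = 10111001 = 185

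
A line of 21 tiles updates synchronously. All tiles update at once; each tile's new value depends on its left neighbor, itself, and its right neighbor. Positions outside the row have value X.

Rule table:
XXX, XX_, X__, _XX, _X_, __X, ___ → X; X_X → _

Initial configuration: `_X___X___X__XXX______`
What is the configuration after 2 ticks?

_XXXXXXXXXXXXXXXXXXXX

_XXXXXXXXXXXXXXXXXXXX
_XXXXXXXXXXXXXXXXXXXX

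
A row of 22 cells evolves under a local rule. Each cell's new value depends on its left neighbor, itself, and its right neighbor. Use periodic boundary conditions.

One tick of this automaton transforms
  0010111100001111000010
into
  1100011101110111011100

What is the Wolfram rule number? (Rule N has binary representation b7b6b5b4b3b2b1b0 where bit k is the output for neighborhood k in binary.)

195

position 5: 111 → 1  (bit 7 = 1)
position 7: 110 → 1  (bit 6 = 1)
position 3: 101 → 0  (bit 5 = 0)
position 8: 100 → 0  (bit 4 = 0)
position 4: 011 → 0  (bit 3 = 0)
position 2: 010 → 0  (bit 2 = 0)
position 1: 001 → 1  (bit 1 = 1)
position 0: 000 → 1  (bit 0 = 1)
bits b7..b0 = 11000011 = 195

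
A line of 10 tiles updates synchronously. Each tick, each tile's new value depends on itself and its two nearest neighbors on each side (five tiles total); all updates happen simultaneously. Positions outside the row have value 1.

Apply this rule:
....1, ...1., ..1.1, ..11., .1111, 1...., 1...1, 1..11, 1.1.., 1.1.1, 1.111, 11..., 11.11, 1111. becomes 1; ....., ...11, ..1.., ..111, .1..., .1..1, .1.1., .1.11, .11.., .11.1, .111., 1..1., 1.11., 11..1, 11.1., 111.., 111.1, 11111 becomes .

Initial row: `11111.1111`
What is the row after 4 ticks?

...1.111..
1111.1...1
..1..1.1..
.....1.1.1

.....1.1.1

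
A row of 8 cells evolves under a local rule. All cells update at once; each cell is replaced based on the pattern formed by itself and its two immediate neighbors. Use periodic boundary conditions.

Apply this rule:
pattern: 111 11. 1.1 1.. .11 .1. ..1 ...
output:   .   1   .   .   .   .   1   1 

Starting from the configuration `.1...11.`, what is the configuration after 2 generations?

generation 1: 1..11.1.
generation 2: ..1.1...

..1.1...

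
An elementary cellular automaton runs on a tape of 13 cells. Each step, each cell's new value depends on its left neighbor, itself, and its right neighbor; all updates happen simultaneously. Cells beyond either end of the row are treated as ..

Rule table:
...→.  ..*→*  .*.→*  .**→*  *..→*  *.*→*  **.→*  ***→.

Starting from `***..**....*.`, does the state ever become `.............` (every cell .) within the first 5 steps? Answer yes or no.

no

*.******..***
***....****.*
*.**..**..***
***********.*
*.........***
step 5 is *.........***, still not uniform .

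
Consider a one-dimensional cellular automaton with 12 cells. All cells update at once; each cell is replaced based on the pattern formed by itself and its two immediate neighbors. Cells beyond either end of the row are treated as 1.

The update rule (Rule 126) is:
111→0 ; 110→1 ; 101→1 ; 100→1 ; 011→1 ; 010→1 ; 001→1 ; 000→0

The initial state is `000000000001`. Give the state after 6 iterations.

101111100111

iteration 1: 100000000011
iteration 2: 110000000110
iteration 3: 011000001111
iteration 4: 111100011000
iteration 5: 000110111101
iteration 6: 101111100111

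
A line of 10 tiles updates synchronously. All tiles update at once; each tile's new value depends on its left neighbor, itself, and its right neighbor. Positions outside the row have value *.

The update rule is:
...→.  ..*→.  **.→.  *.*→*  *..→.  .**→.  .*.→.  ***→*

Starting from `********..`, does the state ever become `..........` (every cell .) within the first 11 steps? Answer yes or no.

step 1: *******...
step 2: ******....
step 3: *****.....
step 4: ****......
step 5: ***.......
step 6: **........
step 7: *.........
step 8: ..........
all cells are . at step 8

yes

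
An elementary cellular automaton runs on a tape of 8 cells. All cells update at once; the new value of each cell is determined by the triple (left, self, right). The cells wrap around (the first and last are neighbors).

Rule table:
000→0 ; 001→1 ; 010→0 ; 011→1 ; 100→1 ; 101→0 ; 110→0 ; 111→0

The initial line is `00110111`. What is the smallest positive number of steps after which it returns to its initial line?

16

11100100
10011011
01110010
11001101
00111001
11100110
10011100
01110011
01001110
10111001
00100111
11011100
10010011
01101110
11001001
00110111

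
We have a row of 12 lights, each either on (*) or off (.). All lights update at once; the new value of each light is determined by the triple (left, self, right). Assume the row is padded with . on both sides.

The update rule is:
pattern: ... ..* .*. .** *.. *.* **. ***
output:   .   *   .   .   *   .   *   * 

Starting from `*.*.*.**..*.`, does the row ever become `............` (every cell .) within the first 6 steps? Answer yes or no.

no

step 1: .......***.*
step 2: ......*.**..
step 3: .....*...**.
step 4: ....*.*.*.**
step 5: ...*.......*
step 6: ..*.*.....*.
step 6 is ..*.*.....*., still not uniform .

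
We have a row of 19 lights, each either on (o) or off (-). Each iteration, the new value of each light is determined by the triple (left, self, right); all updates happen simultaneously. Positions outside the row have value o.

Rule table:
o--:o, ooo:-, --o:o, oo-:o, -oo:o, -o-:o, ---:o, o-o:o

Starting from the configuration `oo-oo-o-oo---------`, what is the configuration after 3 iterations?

-oooooooooooooooooo

-oooooooooooooooooo
oo-----------------
-oooooooooooooooooo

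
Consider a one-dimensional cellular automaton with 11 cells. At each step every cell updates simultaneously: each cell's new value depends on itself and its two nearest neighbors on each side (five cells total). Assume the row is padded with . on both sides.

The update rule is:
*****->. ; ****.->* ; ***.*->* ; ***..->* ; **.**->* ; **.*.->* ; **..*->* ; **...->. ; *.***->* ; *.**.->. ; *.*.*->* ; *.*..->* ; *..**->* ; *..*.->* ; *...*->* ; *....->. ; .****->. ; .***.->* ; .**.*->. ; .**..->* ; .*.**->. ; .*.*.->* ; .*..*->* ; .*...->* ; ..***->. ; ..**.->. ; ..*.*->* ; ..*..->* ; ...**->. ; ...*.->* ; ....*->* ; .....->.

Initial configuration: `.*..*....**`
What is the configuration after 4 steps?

step 1: ******.*..*
step 2: ....*******
step 3: ..*......**
step 4: ****...*..*

****...*..*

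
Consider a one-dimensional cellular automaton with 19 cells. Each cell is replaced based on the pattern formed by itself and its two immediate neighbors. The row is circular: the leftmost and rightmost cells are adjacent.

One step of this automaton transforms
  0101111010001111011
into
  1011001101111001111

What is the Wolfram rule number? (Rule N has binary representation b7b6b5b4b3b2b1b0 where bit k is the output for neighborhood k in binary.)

position 4: 111 → 0  (bit 7 = 0)
position 6: 110 → 1  (bit 6 = 1)
position 0: 101 → 1  (bit 5 = 1)
position 9: 100 → 1  (bit 4 = 1)
position 3: 011 → 1  (bit 3 = 1)
position 1: 010 → 0  (bit 2 = 0)
position 11: 001 → 1  (bit 1 = 1)
position 10: 000 → 1  (bit 0 = 1)
bits b7..b0 = 01111011 = 123

123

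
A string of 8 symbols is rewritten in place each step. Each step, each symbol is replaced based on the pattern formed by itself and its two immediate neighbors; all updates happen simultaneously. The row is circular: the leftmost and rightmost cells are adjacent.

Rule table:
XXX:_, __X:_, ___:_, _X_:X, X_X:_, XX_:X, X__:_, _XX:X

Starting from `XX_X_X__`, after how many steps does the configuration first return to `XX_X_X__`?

1

XX_X_X__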